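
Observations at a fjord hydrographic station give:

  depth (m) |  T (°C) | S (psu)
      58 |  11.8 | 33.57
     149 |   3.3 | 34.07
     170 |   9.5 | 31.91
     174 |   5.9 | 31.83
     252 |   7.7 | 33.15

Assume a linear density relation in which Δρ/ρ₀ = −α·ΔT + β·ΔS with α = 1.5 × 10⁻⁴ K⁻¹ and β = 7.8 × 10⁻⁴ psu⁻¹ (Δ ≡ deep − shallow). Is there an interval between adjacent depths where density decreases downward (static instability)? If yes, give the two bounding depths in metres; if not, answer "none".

149–170 m

Evaluate Δρ/ρ₀ = −αΔT + βΔS across each adjacent pair:
  58–149 m: −αΔT+βΔS = −(1.5 × 10⁻⁴)(-8.5)+(7.8 × 10⁻⁴)(+0.50) = 1.7 × 10⁻³ → stable
  149–170 m: −αΔT+βΔS = −(1.5 × 10⁻⁴)(+6.2)+(7.8 × 10⁻⁴)(-2.16) = -2.6 × 10⁻³ → UNSTABLE
  170–174 m: −αΔT+βΔS = −(1.5 × 10⁻⁴)(-3.6)+(7.8 × 10⁻⁴)(-0.08) = 4.8 × 10⁻⁴ → stable
  174–252 m: −αΔT+βΔS = −(1.5 × 10⁻⁴)(+1.8)+(7.8 × 10⁻⁴)(+1.32) = 7.6 × 10⁻⁴ → stable
The 149–170 m interval has Δρ < 0: lighter water underlies denser water.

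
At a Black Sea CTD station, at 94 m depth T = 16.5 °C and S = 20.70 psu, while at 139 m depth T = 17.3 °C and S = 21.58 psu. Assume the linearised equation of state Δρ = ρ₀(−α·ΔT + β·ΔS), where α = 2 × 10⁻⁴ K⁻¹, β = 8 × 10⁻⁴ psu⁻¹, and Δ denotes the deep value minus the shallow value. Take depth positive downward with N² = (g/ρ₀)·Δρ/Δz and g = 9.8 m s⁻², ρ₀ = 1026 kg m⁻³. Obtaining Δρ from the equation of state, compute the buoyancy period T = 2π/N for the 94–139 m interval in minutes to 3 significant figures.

9.62 min

ΔT = +0.8 K, ΔS = +0.88 psu (deep − shallow).
Δρ/ρ₀ = −αΔT + βΔS = -1.60 × 10⁻⁴ + 7.04 × 10⁻⁴ = 5.44 × 10⁻⁴, so Δρ ≈ 0.5581 kg m⁻³.
N² = (g/ρ₀)·Δρ/Δz = g·(Δρ/ρ₀)/Δz = 9.8 × 5.44 × 10⁻⁴ / 45 = 1.1847 × 10⁻⁴ s⁻².
N = √(1.1847 × 10⁻⁴) = 0.010884 rad s⁻¹ → T = 2π/N = 577.29 s = 9.6215 min ≈ 9.62 min.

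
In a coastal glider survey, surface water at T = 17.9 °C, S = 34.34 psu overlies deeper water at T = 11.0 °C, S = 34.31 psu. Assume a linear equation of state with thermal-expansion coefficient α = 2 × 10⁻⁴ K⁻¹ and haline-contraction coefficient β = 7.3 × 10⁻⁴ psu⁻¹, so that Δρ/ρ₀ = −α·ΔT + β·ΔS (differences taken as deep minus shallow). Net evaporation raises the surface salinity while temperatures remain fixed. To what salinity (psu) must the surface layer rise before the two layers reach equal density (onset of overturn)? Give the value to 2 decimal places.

Neutral buoyancy requires −α(T_deep − T_surf) + β(S_deep − S_surf′) = 0.
S_surf′ = S_deep − (α/β)·ΔT = 34.31 − (2 × 10⁻⁴/7.3 × 10⁻⁴)·(-6.9) = 36.2004 psu.
Increase required: 36.2004 − 34.34 = 1.8604 psu.

36.20 psu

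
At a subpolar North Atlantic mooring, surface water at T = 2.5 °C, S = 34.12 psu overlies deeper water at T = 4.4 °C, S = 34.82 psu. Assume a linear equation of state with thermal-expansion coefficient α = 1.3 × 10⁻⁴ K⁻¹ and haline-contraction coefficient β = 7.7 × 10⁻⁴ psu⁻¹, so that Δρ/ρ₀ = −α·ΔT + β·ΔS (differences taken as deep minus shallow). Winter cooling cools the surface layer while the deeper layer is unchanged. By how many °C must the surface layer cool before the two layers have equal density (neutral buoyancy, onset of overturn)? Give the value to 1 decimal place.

2.2 °C

Neutral buoyancy requires Δρ = 0, i.e. −α(T_deep − T_surf′) + β(S_deep − S_surf) = 0.
T_surf′ = T_deep − (β/α)·ΔS = 4.4 − (7.7 × 10⁻⁴/1.3 × 10⁻⁴)·(+0.70) = 0.254 °C.
Cooling required: 2.5 − (0.254) = 2.246 °C.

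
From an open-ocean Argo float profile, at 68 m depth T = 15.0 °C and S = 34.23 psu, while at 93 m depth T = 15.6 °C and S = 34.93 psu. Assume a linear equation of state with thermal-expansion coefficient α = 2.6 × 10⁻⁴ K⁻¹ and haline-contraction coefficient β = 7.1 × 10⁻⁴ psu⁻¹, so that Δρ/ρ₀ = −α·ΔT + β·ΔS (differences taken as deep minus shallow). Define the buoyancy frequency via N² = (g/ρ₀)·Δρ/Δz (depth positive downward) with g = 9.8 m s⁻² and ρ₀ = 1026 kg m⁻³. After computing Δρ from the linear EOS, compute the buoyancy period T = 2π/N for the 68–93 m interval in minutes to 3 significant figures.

9.06 min

ΔT = +0.6 K, ΔS = +0.70 psu (deep − shallow).
Δρ/ρ₀ = −αΔT + βΔS = -1.56 × 10⁻⁴ + 4.97 × 10⁻⁴ = 3.41 × 10⁻⁴, so Δρ ≈ 0.3499 kg m⁻³.
N² = (g/ρ₀)·Δρ/Δz = g·(Δρ/ρ₀)/Δz = 9.8 × 3.41 × 10⁻⁴ / 25 = 1.3367 × 10⁻⁴ s⁻².
N = √(1.3367 × 10⁻⁴) = 0.011562 rad s⁻¹ → T = 2π/N = 543.43 s = 9.0572 min ≈ 9.06 min.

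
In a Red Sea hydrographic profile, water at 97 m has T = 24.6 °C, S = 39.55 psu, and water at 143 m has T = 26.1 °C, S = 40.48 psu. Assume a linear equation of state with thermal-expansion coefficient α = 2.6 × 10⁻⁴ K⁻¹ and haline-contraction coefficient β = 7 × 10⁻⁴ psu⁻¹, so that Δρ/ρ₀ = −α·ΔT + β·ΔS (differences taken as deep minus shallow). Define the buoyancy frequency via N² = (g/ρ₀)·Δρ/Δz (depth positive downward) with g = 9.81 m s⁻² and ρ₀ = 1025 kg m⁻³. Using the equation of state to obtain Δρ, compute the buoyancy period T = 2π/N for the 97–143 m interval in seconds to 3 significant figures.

842 s

ΔT = +1.5 K, ΔS = +0.93 psu (deep − shallow).
Δρ/ρ₀ = −αΔT + βΔS = -3.90 × 10⁻⁴ + 6.51 × 10⁻⁴ = 2.61 × 10⁻⁴, so Δρ ≈ 0.2675 kg m⁻³.
N² = (g/ρ₀)·Δρ/Δz = g·(Δρ/ρ₀)/Δz = 9.81 × 2.61 × 10⁻⁴ / 46 = 5.5661 × 10⁻⁵ s⁻².
N = √(5.5661 × 10⁻⁵) = 7.4606 × 10⁻³ rad s⁻¹ → T = 2π/N = 842.18 s ≈ 842 s.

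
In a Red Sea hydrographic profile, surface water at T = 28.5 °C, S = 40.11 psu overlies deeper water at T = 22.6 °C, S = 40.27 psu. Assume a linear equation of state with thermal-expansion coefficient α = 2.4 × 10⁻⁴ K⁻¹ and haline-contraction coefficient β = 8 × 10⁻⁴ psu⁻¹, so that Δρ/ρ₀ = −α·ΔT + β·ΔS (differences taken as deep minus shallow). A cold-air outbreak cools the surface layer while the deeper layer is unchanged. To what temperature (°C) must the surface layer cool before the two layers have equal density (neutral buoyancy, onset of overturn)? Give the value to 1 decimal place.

22.1 °C

Neutral buoyancy requires Δρ = 0, i.e. −α(T_deep − T_surf′) + β(S_deep − S_surf) = 0.
T_surf′ = T_deep − (β/α)·ΔS = 22.6 − (8 × 10⁻⁴/2.4 × 10⁻⁴)·(+0.16) = 22.067 °C.
Cooling required: 28.5 − (22.067) = 6.433 °C.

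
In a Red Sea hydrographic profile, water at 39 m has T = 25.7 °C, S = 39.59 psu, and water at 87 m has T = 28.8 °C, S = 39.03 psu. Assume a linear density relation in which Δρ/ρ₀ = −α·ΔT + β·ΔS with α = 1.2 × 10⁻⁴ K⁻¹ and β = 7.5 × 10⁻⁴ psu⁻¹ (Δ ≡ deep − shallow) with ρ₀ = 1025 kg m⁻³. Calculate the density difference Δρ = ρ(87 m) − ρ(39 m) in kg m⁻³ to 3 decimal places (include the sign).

-0.812 kg m⁻³

ΔT = +3.1 K, ΔS = -0.56 psu (deep − shallow).
Δρ/ρ₀ = −(1.2 × 10⁻⁴)(+3.1) + (7.5 × 10⁻⁴)(-0.56) = -7.92 × 10⁻⁴.
Δρ = 1025 × (-7.92 × 10⁻⁴) = -0.812 kg m⁻³.
Negative Δρ: lighter below, statically unstable.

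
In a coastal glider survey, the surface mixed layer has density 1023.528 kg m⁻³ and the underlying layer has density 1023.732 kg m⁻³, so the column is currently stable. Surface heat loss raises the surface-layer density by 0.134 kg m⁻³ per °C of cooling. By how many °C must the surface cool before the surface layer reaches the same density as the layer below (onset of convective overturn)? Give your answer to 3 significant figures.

Density deficit of the surface layer: 1023.732 − 1023.528 = 0.204 kg m⁻³.
Required change = 0.204 / 0.134 = 1.52 °C.

1.52 °C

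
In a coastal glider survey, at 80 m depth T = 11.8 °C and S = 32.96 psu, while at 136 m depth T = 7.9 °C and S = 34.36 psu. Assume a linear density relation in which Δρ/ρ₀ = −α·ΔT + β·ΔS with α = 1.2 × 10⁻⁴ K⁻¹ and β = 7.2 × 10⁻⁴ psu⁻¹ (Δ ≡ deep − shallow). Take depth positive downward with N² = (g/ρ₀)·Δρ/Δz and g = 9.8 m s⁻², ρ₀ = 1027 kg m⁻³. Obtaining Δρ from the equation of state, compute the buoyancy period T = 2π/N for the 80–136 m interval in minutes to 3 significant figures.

ΔT = -3.9 K, ΔS = +1.40 psu (deep − shallow).
Δρ/ρ₀ = −αΔT + βΔS = 4.68 × 10⁻⁴ + 1.008 × 10⁻³ = 1.476 × 10⁻³, so Δρ ≈ 1.516 kg m⁻³.
N² = (g/ρ₀)·Δρ/Δz = g·(Δρ/ρ₀)/Δz = 9.8 × 1.476 × 10⁻³ / 56 = 2.5830 × 10⁻⁴ s⁻².
N = √(2.5830 × 10⁻⁴) = 0.016072 rad s⁻¹ → T = 2π/N = 390.94 s = 6.5157 min ≈ 6.52 min.

6.52 min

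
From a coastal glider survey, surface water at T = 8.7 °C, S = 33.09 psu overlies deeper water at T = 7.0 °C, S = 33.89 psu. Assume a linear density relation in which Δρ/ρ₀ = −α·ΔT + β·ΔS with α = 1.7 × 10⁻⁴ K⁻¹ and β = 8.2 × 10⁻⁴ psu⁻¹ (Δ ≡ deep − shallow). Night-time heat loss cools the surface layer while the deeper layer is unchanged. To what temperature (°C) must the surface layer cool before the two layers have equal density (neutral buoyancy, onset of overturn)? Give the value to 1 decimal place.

3.1 °C

Neutral buoyancy requires Δρ = 0, i.e. −α(T_deep − T_surf′) + β(S_deep − S_surf) = 0.
T_surf′ = T_deep − (β/α)·ΔS = 7.0 − (8.2 × 10⁻⁴/1.7 × 10⁻⁴)·(+0.80) = 3.141 °C.
Cooling required: 8.7 − (3.141) = 5.559 °C.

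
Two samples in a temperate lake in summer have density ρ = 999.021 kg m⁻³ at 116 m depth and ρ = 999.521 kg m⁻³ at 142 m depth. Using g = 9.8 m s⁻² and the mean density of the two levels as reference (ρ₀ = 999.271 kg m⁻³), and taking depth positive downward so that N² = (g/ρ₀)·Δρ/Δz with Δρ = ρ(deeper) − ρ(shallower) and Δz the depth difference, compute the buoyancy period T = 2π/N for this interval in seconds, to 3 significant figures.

Δρ = 999.521 − 999.021 = 0.500 kg m⁻³ over Δz = 142 − 116 = 26 m.
N² = (9.8/999.271) × (0.500/26) = 1.8860 × 10⁻⁴ s⁻².
N = √(1.8860 × 10⁻⁴) = 0.013733 rad s⁻¹, so T = 2π/N = 457.52 s ≈ 458 s.

458 s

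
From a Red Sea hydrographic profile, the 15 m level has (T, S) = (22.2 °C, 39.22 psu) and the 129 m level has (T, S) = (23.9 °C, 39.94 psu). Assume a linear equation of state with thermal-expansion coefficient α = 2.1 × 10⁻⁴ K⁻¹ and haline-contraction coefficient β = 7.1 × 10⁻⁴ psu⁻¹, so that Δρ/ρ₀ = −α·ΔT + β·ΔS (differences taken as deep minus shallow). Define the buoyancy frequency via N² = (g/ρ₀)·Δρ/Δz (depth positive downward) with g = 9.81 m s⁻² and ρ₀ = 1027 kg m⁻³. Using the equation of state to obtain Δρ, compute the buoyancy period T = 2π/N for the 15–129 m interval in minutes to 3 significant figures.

28.7 min

ΔT = +1.7 K, ΔS = +0.72 psu (deep − shallow).
Δρ/ρ₀ = −αΔT + βΔS = -3.57 × 10⁻⁴ + 5.112 × 10⁻⁴ = 1.542 × 10⁻⁴, so Δρ ≈ 0.1584 kg m⁻³.
N² = (g/ρ₀)·Δρ/Δz = g·(Δρ/ρ₀)/Δz = 9.81 × 1.542 × 10⁻⁴ / 114 = 1.3269 × 10⁻⁵ s⁻².
N = √(1.3269 × 10⁻⁵) = 3.6427 × 10⁻³ rad s⁻¹ → T = 2π/N = 1.7249 × 10³ s = 28.748 min ≈ 28.7 min.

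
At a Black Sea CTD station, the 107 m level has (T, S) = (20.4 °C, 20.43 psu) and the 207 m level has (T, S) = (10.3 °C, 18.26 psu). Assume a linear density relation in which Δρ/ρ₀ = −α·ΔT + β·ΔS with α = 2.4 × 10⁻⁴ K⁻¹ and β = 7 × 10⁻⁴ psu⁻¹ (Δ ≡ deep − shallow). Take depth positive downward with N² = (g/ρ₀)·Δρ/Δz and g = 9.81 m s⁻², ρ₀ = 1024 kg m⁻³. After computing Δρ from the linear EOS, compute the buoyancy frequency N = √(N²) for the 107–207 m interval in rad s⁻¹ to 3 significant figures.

9.42 × 10⁻³ rad s⁻¹

ΔT = -10.1 K, ΔS = -2.17 psu (deep − shallow).
Δρ/ρ₀ = −αΔT + βΔS = 2.424 × 10⁻³ − 1.519 × 10⁻³ = 9.05 × 10⁻⁴, so Δρ ≈ 0.9267 kg m⁻³.
N² = (g/ρ₀)·Δρ/Δz = g·(Δρ/ρ₀)/Δz = 9.81 × 9.05 × 10⁻⁴ / 100 = 8.8781 × 10⁻⁵ s⁻².
N = √(8.8781 × 10⁻⁵) = 9.4224 × 10⁻³ rad s⁻¹ ≈ 9.42 × 10⁻³ rad s⁻¹.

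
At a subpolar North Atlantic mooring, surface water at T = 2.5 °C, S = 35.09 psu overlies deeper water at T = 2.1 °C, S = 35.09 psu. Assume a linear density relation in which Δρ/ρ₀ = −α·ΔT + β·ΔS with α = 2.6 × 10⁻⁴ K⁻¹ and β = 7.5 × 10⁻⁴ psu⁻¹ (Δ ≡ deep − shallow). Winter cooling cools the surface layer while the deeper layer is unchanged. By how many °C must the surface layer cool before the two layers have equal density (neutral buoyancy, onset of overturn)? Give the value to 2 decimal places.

0.40 °C

Neutral buoyancy requires Δρ = 0, i.e. −α(T_deep − T_surf′) + β(S_deep − S_surf) = 0.
T_surf′ = T_deep − (β/α)·ΔS = 2.1 − (7.5 × 10⁻⁴/2.6 × 10⁻⁴)·(+0.00) = 2.1000 °C.
Cooling required: 2.5 − (2.1000) = 0.4000 °C.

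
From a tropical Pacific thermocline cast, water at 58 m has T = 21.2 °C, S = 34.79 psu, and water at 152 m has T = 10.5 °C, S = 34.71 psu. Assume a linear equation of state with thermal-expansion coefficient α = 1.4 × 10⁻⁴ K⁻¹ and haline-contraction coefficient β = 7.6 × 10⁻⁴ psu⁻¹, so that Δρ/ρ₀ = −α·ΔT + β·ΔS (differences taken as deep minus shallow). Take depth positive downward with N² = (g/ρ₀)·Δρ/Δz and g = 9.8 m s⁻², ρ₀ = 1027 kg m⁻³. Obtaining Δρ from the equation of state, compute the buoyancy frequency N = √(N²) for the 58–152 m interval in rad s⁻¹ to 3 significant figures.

ΔT = -10.7 K, ΔS = -0.08 psu (deep − shallow).
Δρ/ρ₀ = −αΔT + βΔS = 1.498 × 10⁻³ − 6.08 × 10⁻⁵ = 1.4372 × 10⁻³, so Δρ ≈ 1.476 kg m⁻³.
N² = (g/ρ₀)·Δρ/Δz = g·(Δρ/ρ₀)/Δz = 9.8 × 1.4372 × 10⁻³ / 94 = 1.4984 × 10⁻⁴ s⁻².
N = √(1.4984 × 10⁻⁴) = 0.012241 rad s⁻¹ ≈ 0.0122 rad s⁻¹.

0.0122 rad s⁻¹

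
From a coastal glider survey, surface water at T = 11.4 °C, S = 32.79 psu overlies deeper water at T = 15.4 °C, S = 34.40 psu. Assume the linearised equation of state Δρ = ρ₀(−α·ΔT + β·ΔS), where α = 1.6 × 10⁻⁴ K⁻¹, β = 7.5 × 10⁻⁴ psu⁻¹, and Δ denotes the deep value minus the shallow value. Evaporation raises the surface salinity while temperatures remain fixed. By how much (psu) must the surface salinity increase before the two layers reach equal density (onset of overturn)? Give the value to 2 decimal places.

Neutral buoyancy requires −α(T_deep − T_surf) + β(S_deep − S_surf′) = 0.
S_surf′ = S_deep − (α/β)·ΔT = 34.40 − (1.6 × 10⁻⁴/7.5 × 10⁻⁴)·(+4.0) = 33.5467 psu.
Increase required: 33.5467 − 32.79 = 0.7567 psu.

0.76 psu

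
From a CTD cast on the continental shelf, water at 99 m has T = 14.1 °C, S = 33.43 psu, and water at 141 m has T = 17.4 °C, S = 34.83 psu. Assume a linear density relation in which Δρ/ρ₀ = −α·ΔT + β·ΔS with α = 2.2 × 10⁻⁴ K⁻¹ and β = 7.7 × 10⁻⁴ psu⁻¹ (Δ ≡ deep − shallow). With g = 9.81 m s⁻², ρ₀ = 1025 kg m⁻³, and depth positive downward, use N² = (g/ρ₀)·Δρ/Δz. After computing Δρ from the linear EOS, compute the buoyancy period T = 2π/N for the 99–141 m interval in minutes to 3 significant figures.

11.5 min

ΔT = +3.3 K, ΔS = +1.40 psu (deep − shallow).
Δρ/ρ₀ = −αΔT + βΔS = -7.26 × 10⁻⁴ + 1.078 × 10⁻³ = 3.52 × 10⁻⁴, so Δρ ≈ 0.3608 kg m⁻³.
N² = (g/ρ₀)·Δρ/Δz = g·(Δρ/ρ₀)/Δz = 9.81 × 3.52 × 10⁻⁴ / 42 = 8.2217 × 10⁻⁵ s⁻².
N = √(8.2217 × 10⁻⁵) = 9.0674 × 10⁻³ rad s⁻¹ → T = 2π/N = 692.94 s = 11.549 min ≈ 11.5 min.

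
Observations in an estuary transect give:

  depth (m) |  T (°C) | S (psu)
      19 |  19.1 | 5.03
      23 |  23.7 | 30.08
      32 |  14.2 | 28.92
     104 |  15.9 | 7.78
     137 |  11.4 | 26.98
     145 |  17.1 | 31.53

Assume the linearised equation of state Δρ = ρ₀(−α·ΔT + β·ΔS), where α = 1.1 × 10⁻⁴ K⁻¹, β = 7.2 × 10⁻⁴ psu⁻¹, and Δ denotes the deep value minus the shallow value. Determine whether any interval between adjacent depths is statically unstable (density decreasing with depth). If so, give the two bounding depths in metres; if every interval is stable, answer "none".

32–104 m

Evaluate Δρ/ρ₀ = −αΔT + βΔS across each adjacent pair:
  19–23 m: −αΔT+βΔS = −(1.1 × 10⁻⁴)(+4.6)+(7.2 × 10⁻⁴)(+25.05) = 0.018 → stable
  23–32 m: −αΔT+βΔS = −(1.1 × 10⁻⁴)(-9.5)+(7.2 × 10⁻⁴)(-1.16) = 2.1 × 10⁻⁴ → stable
  32–104 m: −αΔT+βΔS = −(1.1 × 10⁻⁴)(+1.7)+(7.2 × 10⁻⁴)(-21.14) = -0.015 → UNSTABLE
  104–137 m: −αΔT+βΔS = −(1.1 × 10⁻⁴)(-4.5)+(7.2 × 10⁻⁴)(+19.20) = 0.014 → stable
  137–145 m: −αΔT+βΔS = −(1.1 × 10⁻⁴)(+5.7)+(7.2 × 10⁻⁴)(+4.55) = 2.6 × 10⁻³ → stable
The 32–104 m interval has Δρ < 0: lighter water underlies denser water.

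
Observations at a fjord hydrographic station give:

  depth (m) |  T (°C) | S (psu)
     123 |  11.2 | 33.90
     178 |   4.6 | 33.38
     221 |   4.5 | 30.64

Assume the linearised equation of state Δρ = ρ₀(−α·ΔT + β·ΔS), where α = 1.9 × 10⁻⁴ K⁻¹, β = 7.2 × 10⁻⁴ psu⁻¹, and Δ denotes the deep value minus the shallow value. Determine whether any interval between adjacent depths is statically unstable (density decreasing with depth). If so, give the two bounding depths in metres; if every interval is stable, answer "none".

Evaluate Δρ/ρ₀ = −αΔT + βΔS across each adjacent pair:
  123–178 m: −αΔT+βΔS = −(1.9 × 10⁻⁴)(-6.6)+(7.2 × 10⁻⁴)(-0.52) = 8.8 × 10⁻⁴ → stable
  178–221 m: −αΔT+βΔS = −(1.9 × 10⁻⁴)(-0.1)+(7.2 × 10⁻⁴)(-2.74) = -2.0 × 10⁻³ → UNSTABLE
The 178–221 m interval has Δρ < 0: lighter water underlies denser water.

178–221 m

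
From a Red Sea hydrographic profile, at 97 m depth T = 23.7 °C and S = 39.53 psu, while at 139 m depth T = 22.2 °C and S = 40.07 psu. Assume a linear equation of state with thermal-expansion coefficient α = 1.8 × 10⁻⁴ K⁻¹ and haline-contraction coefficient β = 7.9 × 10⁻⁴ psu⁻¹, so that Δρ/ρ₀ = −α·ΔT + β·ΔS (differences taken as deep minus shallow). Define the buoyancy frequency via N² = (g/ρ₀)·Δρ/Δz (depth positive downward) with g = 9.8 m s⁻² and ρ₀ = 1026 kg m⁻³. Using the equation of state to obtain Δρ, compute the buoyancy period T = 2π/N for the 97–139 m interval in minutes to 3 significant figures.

ΔT = -1.5 K, ΔS = +0.54 psu (deep − shallow).
Δρ/ρ₀ = −αΔT + βΔS = 2.70 × 10⁻⁴ + 4.266 × 10⁻⁴ = 6.966 × 10⁻⁴, so Δρ ≈ 0.7147 kg m⁻³.
N² = (g/ρ₀)·Δρ/Δz = g·(Δρ/ρ₀)/Δz = 9.8 × 6.966 × 10⁻⁴ / 42 = 1.6254 × 10⁻⁴ s⁻².
N = √(1.6254 × 10⁻⁴) = 0.012749 rad s⁻¹ → T = 2π/N = 492.84 s = 8.2140 min ≈ 8.21 min.

8.21 min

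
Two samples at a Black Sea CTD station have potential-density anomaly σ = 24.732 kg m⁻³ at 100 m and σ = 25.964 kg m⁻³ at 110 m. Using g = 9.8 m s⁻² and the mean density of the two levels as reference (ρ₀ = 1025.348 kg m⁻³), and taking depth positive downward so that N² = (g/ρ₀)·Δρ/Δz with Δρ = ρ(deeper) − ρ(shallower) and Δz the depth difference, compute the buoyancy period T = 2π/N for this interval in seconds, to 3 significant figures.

Δρ = 1025.964 − 1024.732 = 1.232 kg m⁻³ over Δz = 110 − 100 = 10 m.
N² = (9.8/1025.348) × (1.232/10) = 1.1775 × 10⁻³ s⁻².
N = √(1.1775 × 10⁻³) = 0.034315 rad s⁻¹, so T = 2π/N = 183.10 s ≈ 183 s.
Since Δρ > 0 the layer is stably stratified.

183 s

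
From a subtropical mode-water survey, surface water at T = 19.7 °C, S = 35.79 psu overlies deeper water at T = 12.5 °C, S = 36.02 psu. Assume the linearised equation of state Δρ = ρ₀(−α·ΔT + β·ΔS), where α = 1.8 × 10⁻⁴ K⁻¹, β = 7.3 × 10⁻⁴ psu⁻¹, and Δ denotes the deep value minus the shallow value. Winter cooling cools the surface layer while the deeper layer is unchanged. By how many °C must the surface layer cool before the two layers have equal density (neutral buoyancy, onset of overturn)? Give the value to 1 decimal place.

Neutral buoyancy requires Δρ = 0, i.e. −α(T_deep − T_surf′) + β(S_deep − S_surf) = 0.
T_surf′ = T_deep − (β/α)·ΔS = 12.5 − (7.3 × 10⁻⁴/1.8 × 10⁻⁴)·(+0.23) = 11.567 °C.
Cooling required: 19.7 − (11.567) = 8.133 °C.

8.1 °C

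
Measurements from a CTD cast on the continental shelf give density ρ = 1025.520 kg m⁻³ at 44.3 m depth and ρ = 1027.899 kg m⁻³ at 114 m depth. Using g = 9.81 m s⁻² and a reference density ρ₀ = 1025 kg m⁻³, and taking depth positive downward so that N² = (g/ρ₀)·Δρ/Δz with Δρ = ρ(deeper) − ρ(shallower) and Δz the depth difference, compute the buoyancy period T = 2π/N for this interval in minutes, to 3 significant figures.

5.79 min

Δρ = 1027.899 − 1025.520 = 2.379 kg m⁻³ over Δz = 114 − 44.3 = 69.7 m.
N² = (9.81/1025) × (2.379/69.7) = 3.2667 × 10⁻⁴ s⁻².
N = √(3.2667 × 10⁻⁴) = 0.018074 rad s⁻¹, so T = 2π/N = 347.64 s = 5.7940 min ≈ 5.79 min.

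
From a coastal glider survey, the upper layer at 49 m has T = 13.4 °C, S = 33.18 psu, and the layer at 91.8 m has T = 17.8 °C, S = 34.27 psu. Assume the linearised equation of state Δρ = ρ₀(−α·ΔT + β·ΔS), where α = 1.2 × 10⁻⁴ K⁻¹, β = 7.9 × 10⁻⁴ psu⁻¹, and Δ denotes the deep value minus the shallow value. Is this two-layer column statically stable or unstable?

stable

ΔT = 17.8 − 13.4 = +4.4 K and ΔS = 34.27 − 33.18 = +1.09 psu (deep − shallow).
−αΔT = -5.28 × 10⁻⁴; βΔS = 8.611 × 10⁻⁴; sum Δρ/ρ₀ = 3.331 × 10⁻⁴.
Δρ/ρ₀ > 0, so Δρ > 0: deeper water is denser → statically stable.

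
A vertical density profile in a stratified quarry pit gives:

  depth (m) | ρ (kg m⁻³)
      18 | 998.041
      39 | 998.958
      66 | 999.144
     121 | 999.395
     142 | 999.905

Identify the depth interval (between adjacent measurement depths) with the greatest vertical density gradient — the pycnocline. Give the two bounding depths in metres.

Compute the density gradient over each adjacent pair:
  18–39 m: Δρ/Δz = 0.917/21 = 0.044 kg m⁻⁴
  39–66 m: Δρ/Δz = 0.186/27 = 6.9 × 10⁻³ kg m⁻⁴
  66–121 m: Δρ/Δz = 0.251/55 = 4.6 × 10⁻³ kg m⁻⁴
  121–142 m: Δρ/Δz = 0.510/21 = 0.024 kg m⁻⁴
The largest gradient is in the 18–39 m interval — the pycnocline.

18–39 m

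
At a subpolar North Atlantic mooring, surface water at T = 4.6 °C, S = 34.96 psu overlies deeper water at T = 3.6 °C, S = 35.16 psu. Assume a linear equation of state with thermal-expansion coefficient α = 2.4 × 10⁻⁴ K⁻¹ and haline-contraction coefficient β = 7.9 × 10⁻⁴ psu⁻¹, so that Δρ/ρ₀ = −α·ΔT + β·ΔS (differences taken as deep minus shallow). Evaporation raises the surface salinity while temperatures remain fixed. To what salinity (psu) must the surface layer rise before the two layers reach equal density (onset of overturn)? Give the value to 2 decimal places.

Neutral buoyancy requires −α(T_deep − T_surf) + β(S_deep − S_surf′) = 0.
S_surf′ = S_deep − (α/β)·ΔT = 35.16 − (2.4 × 10⁻⁴/7.9 × 10⁻⁴)·(-1.0) = 35.4638 psu.
Increase required: 35.4638 − 34.96 = 0.5038 psu.

35.46 psu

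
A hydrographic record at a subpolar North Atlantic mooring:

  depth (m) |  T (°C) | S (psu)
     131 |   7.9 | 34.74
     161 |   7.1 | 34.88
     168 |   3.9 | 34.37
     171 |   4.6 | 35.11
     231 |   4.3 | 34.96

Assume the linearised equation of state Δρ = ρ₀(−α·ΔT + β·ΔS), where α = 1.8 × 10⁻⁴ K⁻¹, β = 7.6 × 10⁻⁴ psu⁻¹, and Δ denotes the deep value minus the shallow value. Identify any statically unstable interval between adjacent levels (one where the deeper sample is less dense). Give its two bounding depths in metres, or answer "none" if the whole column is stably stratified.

Evaluate Δρ/ρ₀ = −αΔT + βΔS across each adjacent pair:
  131–161 m: −αΔT+βΔS = −(1.8 × 10⁻⁴)(-0.8)+(7.6 × 10⁻⁴)(+0.14) = 2.5 × 10⁻⁴ → stable
  161–168 m: −αΔT+βΔS = −(1.8 × 10⁻⁴)(-3.2)+(7.6 × 10⁻⁴)(-0.51) = 1.9 × 10⁻⁴ → stable
  168–171 m: −αΔT+βΔS = −(1.8 × 10⁻⁴)(+0.7)+(7.6 × 10⁻⁴)(+0.74) = 4.4 × 10⁻⁴ → stable
  171–231 m: −αΔT+βΔS = −(1.8 × 10⁻⁴)(-0.3)+(7.6 × 10⁻⁴)(-0.15) = -6.0 × 10⁻⁵ → UNSTABLE
The 171–231 m interval has Δρ < 0: lighter water underlies denser water.

171–231 m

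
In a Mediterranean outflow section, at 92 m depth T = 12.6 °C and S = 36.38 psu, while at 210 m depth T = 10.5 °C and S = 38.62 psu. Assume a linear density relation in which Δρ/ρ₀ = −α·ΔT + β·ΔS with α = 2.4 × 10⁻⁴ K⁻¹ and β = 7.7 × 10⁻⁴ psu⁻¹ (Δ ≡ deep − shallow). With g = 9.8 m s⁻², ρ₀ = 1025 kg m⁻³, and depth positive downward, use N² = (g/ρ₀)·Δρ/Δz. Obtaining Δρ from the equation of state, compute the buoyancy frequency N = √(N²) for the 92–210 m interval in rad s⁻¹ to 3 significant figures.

0.0136 rad s⁻¹

ΔT = -2.1 K, ΔS = +2.24 psu (deep − shallow).
Δρ/ρ₀ = −αΔT + βΔS = 5.04 × 10⁻⁴ + 1.7248 × 10⁻³ = 2.2288 × 10⁻³, so Δρ ≈ 2.285 kg m⁻³.
N² = (g/ρ₀)·Δρ/Δz = g·(Δρ/ρ₀)/Δz = 9.8 × 2.2288 × 10⁻³ / 118 = 1.8510 × 10⁻⁴ s⁻².
N = √(1.8510 × 10⁻⁴) = 0.013605 rad s⁻¹ ≈ 0.0136 rad s⁻¹.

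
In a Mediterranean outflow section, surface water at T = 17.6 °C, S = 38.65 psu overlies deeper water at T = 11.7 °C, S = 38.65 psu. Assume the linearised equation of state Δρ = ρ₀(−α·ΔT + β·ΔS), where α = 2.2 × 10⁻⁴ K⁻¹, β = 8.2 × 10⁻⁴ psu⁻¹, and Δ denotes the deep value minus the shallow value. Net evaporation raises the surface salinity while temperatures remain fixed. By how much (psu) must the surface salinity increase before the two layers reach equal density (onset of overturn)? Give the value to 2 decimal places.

Neutral buoyancy requires −α(T_deep − T_surf) + β(S_deep − S_surf′) = 0.
S_surf′ = S_deep − (α/β)·ΔT = 38.65 − (2.2 × 10⁻⁴/8.2 × 10⁻⁴)·(-5.9) = 40.2329 psu.
Increase required: 40.2329 − 38.65 = 1.5829 psu.

1.58 psu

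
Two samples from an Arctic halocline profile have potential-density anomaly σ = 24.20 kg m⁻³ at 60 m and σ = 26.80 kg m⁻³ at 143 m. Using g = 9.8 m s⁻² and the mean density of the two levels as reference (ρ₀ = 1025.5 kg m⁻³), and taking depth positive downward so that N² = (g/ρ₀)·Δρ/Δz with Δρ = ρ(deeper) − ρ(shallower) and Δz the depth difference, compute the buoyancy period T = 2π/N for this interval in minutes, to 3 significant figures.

6.05 min

Δρ = 1026.80 − 1024.20 = 2.60 kg m⁻³ over Δz = 143 − 60 = 83 m.
N² = (9.8/1025.5) × (2.60/83) = 2.9935 × 10⁻⁴ s⁻².
N = √(2.9935 × 10⁻⁴) = 0.017302 rad s⁻¹, so T = 2π/N = 363.15 s = 6.0525 min ≈ 6.05 min.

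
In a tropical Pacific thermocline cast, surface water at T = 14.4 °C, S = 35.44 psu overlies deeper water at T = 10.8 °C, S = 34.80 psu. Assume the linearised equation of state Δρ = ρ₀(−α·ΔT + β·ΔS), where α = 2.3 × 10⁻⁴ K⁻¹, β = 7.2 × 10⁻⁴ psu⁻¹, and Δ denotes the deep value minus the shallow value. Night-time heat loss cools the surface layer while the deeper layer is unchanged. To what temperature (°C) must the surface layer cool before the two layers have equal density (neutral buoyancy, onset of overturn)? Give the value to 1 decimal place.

Neutral buoyancy requires Δρ = 0, i.e. −α(T_deep − T_surf′) + β(S_deep − S_surf) = 0.
T_surf′ = T_deep − (β/α)·ΔS = 10.8 − (7.2 × 10⁻⁴/2.3 × 10⁻⁴)·(-0.64) = 12.803 °C.
Cooling required: 14.4 − (12.803) = 1.597 °C.

12.8 °C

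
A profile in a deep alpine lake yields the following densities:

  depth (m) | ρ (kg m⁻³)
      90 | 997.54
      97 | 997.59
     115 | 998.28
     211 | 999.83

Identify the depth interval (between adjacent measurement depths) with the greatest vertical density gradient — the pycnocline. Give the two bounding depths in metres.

97–115 m

Compute the density gradient over each adjacent pair:
  90–97 m: Δρ/Δz = 0.05/7 = 7.1 × 10⁻³ kg m⁻⁴
  97–115 m: Δρ/Δz = 0.69/18 = 0.038 kg m⁻⁴
  115–211 m: Δρ/Δz = 1.55/96 = 0.016 kg m⁻⁴
The largest gradient is in the 97–115 m interval — the pycnocline.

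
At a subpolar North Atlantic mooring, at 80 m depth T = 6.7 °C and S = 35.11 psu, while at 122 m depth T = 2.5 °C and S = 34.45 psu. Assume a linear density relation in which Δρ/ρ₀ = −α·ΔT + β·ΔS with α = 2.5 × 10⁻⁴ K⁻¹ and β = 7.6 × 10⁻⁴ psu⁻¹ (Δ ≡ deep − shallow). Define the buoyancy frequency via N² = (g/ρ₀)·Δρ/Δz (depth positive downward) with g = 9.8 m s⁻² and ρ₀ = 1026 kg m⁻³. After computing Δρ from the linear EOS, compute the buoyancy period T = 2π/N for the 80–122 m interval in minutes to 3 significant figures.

9.26 min

ΔT = -4.2 K, ΔS = -0.66 psu (deep − shallow).
Δρ/ρ₀ = −αΔT + βΔS = 1.05 × 10⁻³ − 5.016 × 10⁻⁴ = 5.484 × 10⁻⁴, so Δρ ≈ 0.5627 kg m⁻³.
N² = (g/ρ₀)·Δρ/Δz = g·(Δρ/ρ₀)/Δz = 9.8 × 5.484 × 10⁻⁴ / 42 = 1.2796 × 10⁻⁴ s⁻².
N = √(1.2796 × 10⁻⁴) = 0.011312 rad s⁻¹ → T = 2π/N = 555.44 s = 9.2573 min ≈ 9.26 min.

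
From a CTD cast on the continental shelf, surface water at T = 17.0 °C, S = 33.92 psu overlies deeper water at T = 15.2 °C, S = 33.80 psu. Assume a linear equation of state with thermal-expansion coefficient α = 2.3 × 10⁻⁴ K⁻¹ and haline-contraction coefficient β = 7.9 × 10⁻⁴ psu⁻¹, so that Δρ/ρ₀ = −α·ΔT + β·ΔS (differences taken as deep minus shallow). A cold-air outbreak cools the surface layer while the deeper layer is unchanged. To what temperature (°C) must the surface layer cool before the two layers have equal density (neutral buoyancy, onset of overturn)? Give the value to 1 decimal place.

15.6 °C

Neutral buoyancy requires Δρ = 0, i.e. −α(T_deep − T_surf′) + β(S_deep − S_surf) = 0.
T_surf′ = T_deep − (β/α)·ΔS = 15.2 − (7.9 × 10⁻⁴/2.3 × 10⁻⁴)·(-0.12) = 15.612 °C.
Cooling required: 17.0 − (15.612) = 1.388 °C.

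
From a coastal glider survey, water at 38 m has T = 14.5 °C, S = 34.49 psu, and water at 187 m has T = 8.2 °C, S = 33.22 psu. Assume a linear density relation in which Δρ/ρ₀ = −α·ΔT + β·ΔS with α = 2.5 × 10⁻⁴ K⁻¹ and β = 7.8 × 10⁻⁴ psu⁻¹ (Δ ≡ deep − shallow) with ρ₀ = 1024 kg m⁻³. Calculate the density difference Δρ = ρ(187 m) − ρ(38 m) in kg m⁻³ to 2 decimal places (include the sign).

ΔT = -6.3 K, ΔS = -1.27 psu (deep − shallow).
Δρ/ρ₀ = −(2.5 × 10⁻⁴)(-6.3) + (7.8 × 10⁻⁴)(-1.27) = 5.844 × 10⁻⁴.
Δρ = 1024 × (5.844 × 10⁻⁴) = +0.60 kg m⁻³.
Positive Δρ: denser below, stable.

+0.60 kg m⁻³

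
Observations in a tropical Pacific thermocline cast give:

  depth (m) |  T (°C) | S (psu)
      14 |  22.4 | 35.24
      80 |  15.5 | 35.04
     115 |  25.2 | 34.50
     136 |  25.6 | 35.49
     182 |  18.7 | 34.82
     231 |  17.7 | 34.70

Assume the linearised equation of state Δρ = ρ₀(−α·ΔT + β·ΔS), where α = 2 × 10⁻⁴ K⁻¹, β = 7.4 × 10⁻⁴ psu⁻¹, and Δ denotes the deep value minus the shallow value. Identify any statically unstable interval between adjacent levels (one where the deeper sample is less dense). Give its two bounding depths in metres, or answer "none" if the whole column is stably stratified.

80–115 m

Evaluate Δρ/ρ₀ = −αΔT + βΔS across each adjacent pair:
  14–80 m: −αΔT+βΔS = −(2 × 10⁻⁴)(-6.9)+(7.4 × 10⁻⁴)(-0.20) = 1.2 × 10⁻³ → stable
  80–115 m: −αΔT+βΔS = −(2 × 10⁻⁴)(+9.7)+(7.4 × 10⁻⁴)(-0.54) = -2.3 × 10⁻³ → UNSTABLE
  115–136 m: −αΔT+βΔS = −(2 × 10⁻⁴)(+0.4)+(7.4 × 10⁻⁴)(+0.99) = 6.5 × 10⁻⁴ → stable
  136–182 m: −αΔT+βΔS = −(2 × 10⁻⁴)(-6.9)+(7.4 × 10⁻⁴)(-0.67) = 8.8 × 10⁻⁴ → stable
  182–231 m: −αΔT+βΔS = −(2 × 10⁻⁴)(-1.0)+(7.4 × 10⁻⁴)(-0.12) = 1.1 × 10⁻⁴ → stable
The 80–115 m interval has Δρ < 0: lighter water underlies denser water.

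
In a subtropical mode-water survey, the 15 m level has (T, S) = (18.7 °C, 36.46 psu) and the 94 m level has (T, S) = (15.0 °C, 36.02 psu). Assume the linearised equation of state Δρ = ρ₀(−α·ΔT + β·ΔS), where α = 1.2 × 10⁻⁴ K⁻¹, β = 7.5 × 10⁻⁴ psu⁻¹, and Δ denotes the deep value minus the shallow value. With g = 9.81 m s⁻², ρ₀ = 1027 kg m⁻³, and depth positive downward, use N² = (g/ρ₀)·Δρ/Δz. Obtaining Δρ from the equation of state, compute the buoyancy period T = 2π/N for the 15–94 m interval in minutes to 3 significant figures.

27.8 min

ΔT = -3.7 K, ΔS = -0.44 psu (deep − shallow).
Δρ/ρ₀ = −αΔT + βΔS = 4.44 × 10⁻⁴ − 3.30 × 10⁻⁴ = 1.14 × 10⁻⁴, so Δρ ≈ 0.1171 kg m⁻³.
N² = (g/ρ₀)·Δρ/Δz = g·(Δρ/ρ₀)/Δz = 9.81 × 1.14 × 10⁻⁴ / 79 = 1.4156 × 10⁻⁵ s⁻².
N = √(1.4156 × 10⁻⁵) = 3.7624 × 10⁻³ rad s⁻¹ → T = 2π/N = 1.6700 × 10³ s = 27.833 min ≈ 27.8 min.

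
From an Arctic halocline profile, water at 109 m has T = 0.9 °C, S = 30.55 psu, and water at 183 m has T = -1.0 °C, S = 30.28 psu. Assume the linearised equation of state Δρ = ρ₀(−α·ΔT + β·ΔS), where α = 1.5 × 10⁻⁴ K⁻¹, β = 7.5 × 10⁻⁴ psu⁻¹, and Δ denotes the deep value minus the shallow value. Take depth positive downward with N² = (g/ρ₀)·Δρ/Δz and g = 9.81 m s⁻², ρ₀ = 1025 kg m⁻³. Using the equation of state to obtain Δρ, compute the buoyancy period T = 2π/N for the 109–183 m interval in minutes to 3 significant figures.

31.7 min

ΔT = -1.9 K, ΔS = -0.27 psu (deep − shallow).
Δρ/ρ₀ = −αΔT + βΔS = 2.85 × 10⁻⁴ − 2.025 × 10⁻⁴ = 8.25 × 10⁻⁵, so Δρ ≈ 0.08456 kg m⁻³.
N² = (g/ρ₀)·Δρ/Δz = g·(Δρ/ρ₀)/Δz = 9.81 × 8.25 × 10⁻⁵ / 74 = 1.0937 × 10⁻⁵ s⁻².
N = √(1.0937 × 10⁻⁵) = 3.3071 × 10⁻³ rad s⁻¹ → T = 2π/N = 1.8999 × 10³ s = 31.665 min ≈ 31.7 min.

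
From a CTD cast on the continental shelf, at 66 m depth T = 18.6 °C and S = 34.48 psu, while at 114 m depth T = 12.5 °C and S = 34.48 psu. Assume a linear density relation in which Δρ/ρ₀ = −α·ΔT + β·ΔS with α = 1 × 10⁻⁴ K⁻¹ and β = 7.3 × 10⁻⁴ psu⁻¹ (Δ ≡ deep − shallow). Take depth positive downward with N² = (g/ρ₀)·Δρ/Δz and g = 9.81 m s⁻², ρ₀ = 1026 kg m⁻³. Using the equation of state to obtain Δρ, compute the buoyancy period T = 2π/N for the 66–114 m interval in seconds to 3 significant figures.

ΔT = -6.1 K, ΔS = +0.00 psu (deep − shallow).
Δρ/ρ₀ = −αΔT + βΔS = 6.10 × 10⁻⁴ + 0 = 6.10 × 10⁻⁴, so Δρ ≈ 0.6259 kg m⁻³.
N² = (g/ρ₀)·Δρ/Δz = g·(Δρ/ρ₀)/Δz = 9.81 × 6.10 × 10⁻⁴ / 48 = 1.2467 × 10⁻⁴ s⁻².
N = √(1.2467 × 10⁻⁴) = 0.011166 rad s⁻¹ → T = 2π/N = 562.71 s ≈ 563 s.

563 s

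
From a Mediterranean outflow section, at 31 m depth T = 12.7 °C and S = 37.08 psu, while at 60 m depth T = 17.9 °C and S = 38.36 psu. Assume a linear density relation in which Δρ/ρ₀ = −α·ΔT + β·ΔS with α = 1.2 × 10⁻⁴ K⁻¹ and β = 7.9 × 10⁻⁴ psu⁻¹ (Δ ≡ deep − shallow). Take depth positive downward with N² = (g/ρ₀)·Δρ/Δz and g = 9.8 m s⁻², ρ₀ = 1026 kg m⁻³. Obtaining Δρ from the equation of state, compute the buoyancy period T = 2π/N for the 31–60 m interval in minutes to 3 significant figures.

ΔT = +5.2 K, ΔS = +1.28 psu (deep − shallow).
Δρ/ρ₀ = −αΔT + βΔS = -6.24 × 10⁻⁴ + 1.0112 × 10⁻³ = 3.872 × 10⁻⁴, so Δρ ≈ 0.3973 kg m⁻³.
N² = (g/ρ₀)·Δρ/Δz = g·(Δρ/ρ₀)/Δz = 9.8 × 3.872 × 10⁻⁴ / 29 = 1.3085 × 10⁻⁴ s⁻².
N = √(1.3085 × 10⁻⁴) = 0.011439 rad s⁻¹ → T = 2π/N = 549.28 s = 9.1547 min ≈ 9.15 min.

9.15 min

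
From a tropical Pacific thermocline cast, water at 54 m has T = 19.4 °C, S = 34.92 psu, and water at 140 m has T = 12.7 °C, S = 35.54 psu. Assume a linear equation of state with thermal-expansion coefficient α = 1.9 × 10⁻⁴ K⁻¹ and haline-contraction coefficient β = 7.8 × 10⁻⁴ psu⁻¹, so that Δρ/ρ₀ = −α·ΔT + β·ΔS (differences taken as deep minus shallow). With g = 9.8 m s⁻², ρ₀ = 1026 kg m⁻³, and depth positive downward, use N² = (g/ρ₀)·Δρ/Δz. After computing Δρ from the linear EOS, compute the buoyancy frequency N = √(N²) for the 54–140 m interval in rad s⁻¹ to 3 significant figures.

0.0141 rad s⁻¹

ΔT = -6.7 K, ΔS = +0.62 psu (deep − shallow).
Δρ/ρ₀ = −αΔT + βΔS = 1.273 × 10⁻³ + 4.836 × 10⁻⁴ = 1.7566 × 10⁻³, so Δρ ≈ 1.802 kg m⁻³.
N² = (g/ρ₀)·Δρ/Δz = g·(Δρ/ρ₀)/Δz = 9.8 × 1.7566 × 10⁻³ / 86 = 2.0017 × 10⁻⁴ s⁻².
N = √(2.0017 × 10⁻⁴) = 0.014148 rad s⁻¹ ≈ 0.0141 rad s⁻¹.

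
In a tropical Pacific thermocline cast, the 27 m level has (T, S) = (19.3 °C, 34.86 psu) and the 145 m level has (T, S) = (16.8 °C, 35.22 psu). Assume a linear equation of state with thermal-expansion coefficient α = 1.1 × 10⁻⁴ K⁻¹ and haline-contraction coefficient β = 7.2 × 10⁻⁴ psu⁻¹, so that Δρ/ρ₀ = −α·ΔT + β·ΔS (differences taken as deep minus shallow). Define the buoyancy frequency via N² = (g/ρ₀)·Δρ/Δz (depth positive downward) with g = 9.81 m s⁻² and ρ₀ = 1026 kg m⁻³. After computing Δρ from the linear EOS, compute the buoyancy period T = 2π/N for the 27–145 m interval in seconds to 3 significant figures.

943 s

ΔT = -2.5 K, ΔS = +0.36 psu (deep − shallow).
Δρ/ρ₀ = −αΔT + βΔS = 2.75 × 10⁻⁴ + 2.592 × 10⁻⁴ = 5.342 × 10⁻⁴, so Δρ ≈ 0.5481 kg m⁻³.
N² = (g/ρ₀)·Δρ/Δz = g·(Δρ/ρ₀)/Δz = 9.81 × 5.342 × 10⁻⁴ / 118 = 4.4411 × 10⁻⁵ s⁻².
N = √(4.4411 × 10⁻⁵) = 6.6642 × 10⁻³ rad s⁻¹ → T = 2π/N = 942.83 s ≈ 943 s.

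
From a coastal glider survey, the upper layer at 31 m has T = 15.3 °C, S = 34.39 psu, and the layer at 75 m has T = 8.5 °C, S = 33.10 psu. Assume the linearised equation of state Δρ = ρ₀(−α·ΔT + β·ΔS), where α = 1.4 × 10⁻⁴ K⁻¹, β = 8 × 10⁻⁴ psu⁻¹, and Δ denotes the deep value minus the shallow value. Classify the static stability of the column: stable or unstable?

ΔT = 8.5 − 15.3 = -6.8 K and ΔS = 33.10 − 34.39 = -1.29 psu (deep − shallow).
−αΔT = 9.52 × 10⁻⁴; βΔS = -1.032 × 10⁻³; sum Δρ/ρ₀ = -8.00 × 10⁻⁵.
Δρ/ρ₀ < 0, so Δρ < 0: deeper water is lighter → statically unstable; the column would overturn.

unstable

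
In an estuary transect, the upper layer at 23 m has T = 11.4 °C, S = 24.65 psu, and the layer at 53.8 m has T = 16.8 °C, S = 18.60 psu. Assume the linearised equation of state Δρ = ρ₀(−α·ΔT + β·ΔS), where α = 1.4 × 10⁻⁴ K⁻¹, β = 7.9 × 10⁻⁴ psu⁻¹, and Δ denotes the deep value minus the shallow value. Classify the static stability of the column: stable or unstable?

unstable

ΔT = 16.8 − 11.4 = +5.4 K and ΔS = 18.60 − 24.65 = -6.05 psu (deep − shallow).
−αΔT = -7.56 × 10⁻⁴; βΔS = -4.7795 × 10⁻³; sum Δρ/ρ₀ = -5.5355 × 10⁻³.
Δρ/ρ₀ < 0, so Δρ < 0: deeper water is lighter → statically unstable; the column would overturn.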